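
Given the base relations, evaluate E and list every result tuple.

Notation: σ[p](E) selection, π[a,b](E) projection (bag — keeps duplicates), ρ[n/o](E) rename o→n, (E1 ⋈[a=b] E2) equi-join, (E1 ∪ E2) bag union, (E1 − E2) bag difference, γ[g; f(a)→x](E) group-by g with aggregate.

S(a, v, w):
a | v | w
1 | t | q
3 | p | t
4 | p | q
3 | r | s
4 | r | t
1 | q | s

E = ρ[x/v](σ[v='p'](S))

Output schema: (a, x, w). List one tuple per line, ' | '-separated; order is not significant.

Stepwise |·|:
  S → 6
  σ[v='p'](S) → 2
  ρ[x/v](σ[v='p'](S)) → 2

== RESULT ==
a | x | w
3 | p | t
4 | p | q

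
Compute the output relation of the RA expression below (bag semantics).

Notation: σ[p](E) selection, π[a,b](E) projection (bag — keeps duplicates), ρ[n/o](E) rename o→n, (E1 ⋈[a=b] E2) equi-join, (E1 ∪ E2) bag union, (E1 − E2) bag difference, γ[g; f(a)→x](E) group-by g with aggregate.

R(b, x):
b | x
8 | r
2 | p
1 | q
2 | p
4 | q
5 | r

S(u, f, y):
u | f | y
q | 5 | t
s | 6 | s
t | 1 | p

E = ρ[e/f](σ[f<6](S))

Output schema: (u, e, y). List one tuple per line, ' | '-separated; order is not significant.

Per-node cardinality:
  S → 3
  σ[f<6](S) → 2
  ρ[e/f](σ[f<6](S)) → 2

== RESULT ==
u | e | y
q | 5 | t
t | 1 | p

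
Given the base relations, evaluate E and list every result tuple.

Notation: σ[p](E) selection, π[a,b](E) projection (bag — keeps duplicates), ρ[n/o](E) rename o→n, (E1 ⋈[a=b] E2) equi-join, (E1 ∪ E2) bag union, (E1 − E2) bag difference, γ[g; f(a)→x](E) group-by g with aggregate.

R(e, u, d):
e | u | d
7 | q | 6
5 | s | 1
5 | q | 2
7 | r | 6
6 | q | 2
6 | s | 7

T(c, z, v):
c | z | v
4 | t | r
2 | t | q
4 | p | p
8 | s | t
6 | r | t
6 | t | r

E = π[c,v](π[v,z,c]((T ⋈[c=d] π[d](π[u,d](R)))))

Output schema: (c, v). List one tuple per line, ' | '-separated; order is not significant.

Per-node cardinality:
  T → 6
  R → 6
  π[u,d](R) → 6
  π[d](π[u,d](R)) → 6
  (T ⋈[c=d] π[d](π[u,d](R))) → 6
  π[v,z,c]((T ⋈[c=d] π[d](π[u,d](R)))) → 6
  π[c,v](π[v,z,c]((T ⋈[c=d] π[d](π[u,d](R))))) → 6

== RESULT ==
c | v
2 | q
2 | q
6 | r
6 | r
6 | t
6 | t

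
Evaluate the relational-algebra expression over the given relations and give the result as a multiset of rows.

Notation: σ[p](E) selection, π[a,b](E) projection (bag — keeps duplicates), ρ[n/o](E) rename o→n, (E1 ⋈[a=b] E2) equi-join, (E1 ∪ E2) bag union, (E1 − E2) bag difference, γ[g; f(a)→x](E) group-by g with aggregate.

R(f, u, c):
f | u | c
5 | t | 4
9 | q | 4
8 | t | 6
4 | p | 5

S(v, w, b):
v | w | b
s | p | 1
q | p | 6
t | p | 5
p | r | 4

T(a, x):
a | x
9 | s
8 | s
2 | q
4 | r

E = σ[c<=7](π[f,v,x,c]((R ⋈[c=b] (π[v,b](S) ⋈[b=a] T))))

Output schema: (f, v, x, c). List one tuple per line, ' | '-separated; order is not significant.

Stepwise |·|:
  R → 4
  S → 4
  π[v,b](S) → 4
  T → 4
  (π[v,b](S) ⋈[b=a] T) → 1
  (R ⋈[c=b] (π[v,b](S) ⋈[b=a] T)) → 2
  π[f,v,x,c]((R ⋈[c=b] (π[v,b](S) ⋈[b=a] T))) → 2
  σ[c<=7](π[f,v,x,c]((R ⋈[c=b] (π[v,b](S) ⋈[b=a] T)))) → 2

== RESULT ==
f | v | x | c
5 | p | r | 4
9 | p | r | 4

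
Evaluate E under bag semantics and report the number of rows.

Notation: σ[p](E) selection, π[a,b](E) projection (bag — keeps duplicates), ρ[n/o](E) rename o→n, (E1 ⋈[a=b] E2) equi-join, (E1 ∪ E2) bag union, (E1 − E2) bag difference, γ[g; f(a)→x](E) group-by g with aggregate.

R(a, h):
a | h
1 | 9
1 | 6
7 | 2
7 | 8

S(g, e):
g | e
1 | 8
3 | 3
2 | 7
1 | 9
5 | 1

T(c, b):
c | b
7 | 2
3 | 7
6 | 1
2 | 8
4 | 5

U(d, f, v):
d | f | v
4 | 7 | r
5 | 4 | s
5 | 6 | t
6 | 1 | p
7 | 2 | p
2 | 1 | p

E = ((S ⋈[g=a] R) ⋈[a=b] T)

Row counts bottom-up:
  S → 5
  R → 4
  (S ⋈[g=a] R) → 4
  T → 5
  ((S ⋈[g=a] R) ⋈[a=b] T) → 4

|E| = 4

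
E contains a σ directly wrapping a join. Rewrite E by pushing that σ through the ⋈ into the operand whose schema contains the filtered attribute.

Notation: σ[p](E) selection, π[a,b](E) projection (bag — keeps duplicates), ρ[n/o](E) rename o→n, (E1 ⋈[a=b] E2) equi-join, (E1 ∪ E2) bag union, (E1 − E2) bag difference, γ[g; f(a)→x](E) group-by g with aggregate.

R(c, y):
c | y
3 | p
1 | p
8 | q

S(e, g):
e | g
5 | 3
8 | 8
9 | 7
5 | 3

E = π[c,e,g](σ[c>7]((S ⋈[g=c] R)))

σ filters on c, owned by the right side.
E' = π[c,e,g]((S ⋈[g=c] σ[c>7](R)))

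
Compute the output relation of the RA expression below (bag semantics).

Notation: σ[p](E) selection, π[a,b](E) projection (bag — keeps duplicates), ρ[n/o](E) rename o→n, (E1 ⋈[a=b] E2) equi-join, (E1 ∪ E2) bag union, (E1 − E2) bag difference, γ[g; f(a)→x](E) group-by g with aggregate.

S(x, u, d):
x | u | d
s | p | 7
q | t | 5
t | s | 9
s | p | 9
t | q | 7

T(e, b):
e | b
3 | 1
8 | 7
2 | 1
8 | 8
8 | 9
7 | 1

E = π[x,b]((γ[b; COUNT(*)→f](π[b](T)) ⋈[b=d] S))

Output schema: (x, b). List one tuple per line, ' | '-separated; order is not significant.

Stepwise |·|:
  T → 6
  π[b](T) → 6
  γ[b; COUNT(*)→f](π[b](T)) → 4
  S → 5
  (γ[b; COUNT(*)→f](π[b](T)) ⋈[b=d] S) → 4
  π[x,b]((γ[b; COUNT(*)→f](π[b](T)) ⋈[b=d] S)) → 4

== RESULT ==
x | b
s | 7
s | 9
t | 7
t | 9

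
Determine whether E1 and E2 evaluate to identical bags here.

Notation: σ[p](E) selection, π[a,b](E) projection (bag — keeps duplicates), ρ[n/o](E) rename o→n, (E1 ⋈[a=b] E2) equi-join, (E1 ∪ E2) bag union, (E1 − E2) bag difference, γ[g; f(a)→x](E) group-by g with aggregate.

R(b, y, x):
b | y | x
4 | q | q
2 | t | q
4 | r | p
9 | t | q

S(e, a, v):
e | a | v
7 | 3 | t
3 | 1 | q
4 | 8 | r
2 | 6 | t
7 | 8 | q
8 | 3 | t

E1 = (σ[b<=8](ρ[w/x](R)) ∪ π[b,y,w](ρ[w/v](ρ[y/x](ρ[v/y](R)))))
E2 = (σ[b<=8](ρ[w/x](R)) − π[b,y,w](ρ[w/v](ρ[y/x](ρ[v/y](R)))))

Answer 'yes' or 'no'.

E1 per-node cardinality:
  R → 4
  ρ[w/x](R) → 4
  σ[b<=8](ρ[w/x](R)) → 3
  R → 4
  ρ[v/y](R) → 4
  ρ[y/x](ρ[v/y](R)) → 4
  ρ[w/v](ρ[y/x](ρ[v/y](R))) → 4
  π[b,y,w](ρ[w/v](ρ[y/x](ρ[v/y](R)))) → 4
  (σ[b<=8](ρ[w/x](R)) ∪ π[b,y,w](ρ[w/v](ρ[y/x](ρ[v/y](R))))) → 7
E2 per-node cardinality:
  R → 4
  ρ[w/x](R) → 4
  σ[b<=8](ρ[w/x](R)) → 3
  R → 4
  ρ[v/y](R) → 4
  ρ[y/x](ρ[v/y](R)) → 4
  ρ[w/v](ρ[y/x](ρ[v/y](R))) → 4
  π[b,y,w](ρ[w/v](ρ[y/x](ρ[v/y](R)))) → 4
  (σ[b<=8](ρ[w/x](R)) − π[b,y,w](ρ[w/v](ρ[y/x](ρ[v/y](R))))) → 2

E1 result:
b | y | w
2 | q | t
2 | t | q
4 | p | r
4 | q | q
4 | q | q
4 | r | p
9 | q | t
E2 result:
b | y | w
2 | t | q
4 | r | p
Witness: (4, 'q', 'q') appears 2× in E1 but 0× in E2.

no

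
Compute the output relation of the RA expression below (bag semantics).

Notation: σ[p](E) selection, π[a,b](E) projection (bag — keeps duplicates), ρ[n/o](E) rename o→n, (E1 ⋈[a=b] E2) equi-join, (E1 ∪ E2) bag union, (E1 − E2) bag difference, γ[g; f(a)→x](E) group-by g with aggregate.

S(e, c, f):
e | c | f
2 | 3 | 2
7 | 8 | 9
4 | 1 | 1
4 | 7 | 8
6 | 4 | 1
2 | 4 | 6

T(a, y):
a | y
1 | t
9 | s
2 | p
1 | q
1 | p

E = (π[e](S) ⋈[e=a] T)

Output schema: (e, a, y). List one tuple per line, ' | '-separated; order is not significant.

Subexpression sizes:
  S → 6
  π[e](S) → 6
  T → 5
  (π[e](S) ⋈[e=a] T) → 2

== RESULT ==
e | a | y
2 | 2 | p
2 | 2 | p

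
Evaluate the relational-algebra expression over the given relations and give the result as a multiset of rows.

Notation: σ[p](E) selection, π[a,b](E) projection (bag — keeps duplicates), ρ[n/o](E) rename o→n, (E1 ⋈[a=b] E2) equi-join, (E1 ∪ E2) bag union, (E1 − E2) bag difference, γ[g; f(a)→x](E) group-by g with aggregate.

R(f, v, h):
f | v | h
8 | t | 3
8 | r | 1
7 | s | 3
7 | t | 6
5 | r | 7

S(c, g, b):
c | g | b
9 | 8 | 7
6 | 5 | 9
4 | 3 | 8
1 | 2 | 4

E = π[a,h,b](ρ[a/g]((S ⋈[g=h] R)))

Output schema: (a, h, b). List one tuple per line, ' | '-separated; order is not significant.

Per-node cardinality:
  S → 4
  R → 5
  (S ⋈[g=h] R) → 2
  ρ[a/g]((S ⋈[g=h] R)) → 2
  π[a,h,b](ρ[a/g]((S ⋈[g=h] R))) → 2

== RESULT ==
a | h | b
3 | 3 | 8
3 | 3 | 8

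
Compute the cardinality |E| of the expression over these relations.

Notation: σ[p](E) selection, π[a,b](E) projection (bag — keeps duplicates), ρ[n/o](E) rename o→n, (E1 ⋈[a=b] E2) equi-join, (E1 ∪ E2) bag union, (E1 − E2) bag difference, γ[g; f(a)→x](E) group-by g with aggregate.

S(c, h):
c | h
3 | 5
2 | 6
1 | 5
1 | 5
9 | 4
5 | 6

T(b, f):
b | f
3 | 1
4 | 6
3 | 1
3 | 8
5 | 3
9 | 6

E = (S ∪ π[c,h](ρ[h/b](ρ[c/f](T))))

Subexpression sizes:
  S → 6
  T → 6
  ρ[c/f](T) → 6
  ρ[h/b](ρ[c/f](T)) → 6
  π[c,h](ρ[h/b](ρ[c/f](T))) → 6
  (S ∪ π[c,h](ρ[h/b](ρ[c/f](T)))) → 12

|E| = 12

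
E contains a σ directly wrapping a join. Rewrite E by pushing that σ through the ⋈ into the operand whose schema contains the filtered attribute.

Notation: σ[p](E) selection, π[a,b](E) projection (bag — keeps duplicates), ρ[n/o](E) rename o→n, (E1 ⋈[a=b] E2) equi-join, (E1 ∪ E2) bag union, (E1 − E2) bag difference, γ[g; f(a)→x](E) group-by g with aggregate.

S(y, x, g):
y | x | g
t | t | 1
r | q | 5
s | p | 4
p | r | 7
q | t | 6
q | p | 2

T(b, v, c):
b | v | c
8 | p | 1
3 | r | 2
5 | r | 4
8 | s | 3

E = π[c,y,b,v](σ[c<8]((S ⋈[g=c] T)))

σ filters on c, owned by the right side.
E' = π[c,y,b,v]((S ⋈[g=c] σ[c<8](T)))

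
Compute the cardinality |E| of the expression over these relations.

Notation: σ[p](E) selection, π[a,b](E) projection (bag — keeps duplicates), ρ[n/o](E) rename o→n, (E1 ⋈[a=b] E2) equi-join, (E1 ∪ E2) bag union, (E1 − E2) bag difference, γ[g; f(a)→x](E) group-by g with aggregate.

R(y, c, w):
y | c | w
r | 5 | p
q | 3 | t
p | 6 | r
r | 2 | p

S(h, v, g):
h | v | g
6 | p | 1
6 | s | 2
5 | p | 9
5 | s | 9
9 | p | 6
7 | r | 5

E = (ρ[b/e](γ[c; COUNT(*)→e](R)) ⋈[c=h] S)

Row counts bottom-up:
  R → 4
  γ[c; COUNT(*)→e](R) → 4
  ρ[b/e](γ[c; COUNT(*)→e](R)) → 4
  S → 6
  (ρ[b/e](γ[c; COUNT(*)→e](R)) ⋈[c=h] S) → 4

|E| = 4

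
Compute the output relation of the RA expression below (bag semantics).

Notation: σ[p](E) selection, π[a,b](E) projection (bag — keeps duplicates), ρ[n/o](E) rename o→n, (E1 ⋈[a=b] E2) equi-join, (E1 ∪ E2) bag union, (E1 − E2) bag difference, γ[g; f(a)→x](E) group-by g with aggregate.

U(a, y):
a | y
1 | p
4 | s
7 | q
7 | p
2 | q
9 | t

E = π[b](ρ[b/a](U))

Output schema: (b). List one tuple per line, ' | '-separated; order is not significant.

Subexpression sizes:
  U → 6
  ρ[b/a](U) → 6
  π[b](ρ[b/a](U)) → 6

== RESULT ==
b
1
2
4
7
7
9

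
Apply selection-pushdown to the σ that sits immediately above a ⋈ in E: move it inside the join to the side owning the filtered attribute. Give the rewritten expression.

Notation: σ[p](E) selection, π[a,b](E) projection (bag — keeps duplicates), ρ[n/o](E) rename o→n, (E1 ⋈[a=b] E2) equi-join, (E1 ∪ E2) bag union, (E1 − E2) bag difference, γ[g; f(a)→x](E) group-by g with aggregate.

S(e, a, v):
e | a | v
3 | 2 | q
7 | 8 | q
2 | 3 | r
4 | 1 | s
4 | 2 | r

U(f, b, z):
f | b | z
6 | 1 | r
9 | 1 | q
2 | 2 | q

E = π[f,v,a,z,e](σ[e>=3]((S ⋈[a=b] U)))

σ filters on e, owned by the left side.
E' = π[f,v,a,z,e]((σ[e>=3](S) ⋈[a=b] U))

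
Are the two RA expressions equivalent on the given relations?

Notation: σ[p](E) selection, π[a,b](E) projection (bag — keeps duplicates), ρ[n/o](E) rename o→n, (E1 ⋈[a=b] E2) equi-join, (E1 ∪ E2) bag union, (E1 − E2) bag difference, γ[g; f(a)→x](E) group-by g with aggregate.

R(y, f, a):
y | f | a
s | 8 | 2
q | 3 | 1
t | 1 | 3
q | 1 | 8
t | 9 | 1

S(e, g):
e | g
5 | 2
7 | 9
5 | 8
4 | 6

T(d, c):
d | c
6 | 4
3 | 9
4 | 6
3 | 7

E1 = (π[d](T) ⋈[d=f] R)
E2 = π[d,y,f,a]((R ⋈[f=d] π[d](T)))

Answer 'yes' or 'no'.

E1 row counts bottom-up:
  T → 4
  π[d](T) → 4
  R → 5
  (π[d](T) ⋈[d=f] R) → 2
E2 row counts bottom-up:
  R → 5
  T → 4
  π[d](T) → 4
  (R ⋈[f=d] π[d](T)) → 2
  π[d,y,f,a]((R ⋈[f=d] π[d](T))) → 2

E1 and E2 produce the same multiset:
d | y | f | a
3 | q | 3 | 1
3 | q | 3 | 1

yes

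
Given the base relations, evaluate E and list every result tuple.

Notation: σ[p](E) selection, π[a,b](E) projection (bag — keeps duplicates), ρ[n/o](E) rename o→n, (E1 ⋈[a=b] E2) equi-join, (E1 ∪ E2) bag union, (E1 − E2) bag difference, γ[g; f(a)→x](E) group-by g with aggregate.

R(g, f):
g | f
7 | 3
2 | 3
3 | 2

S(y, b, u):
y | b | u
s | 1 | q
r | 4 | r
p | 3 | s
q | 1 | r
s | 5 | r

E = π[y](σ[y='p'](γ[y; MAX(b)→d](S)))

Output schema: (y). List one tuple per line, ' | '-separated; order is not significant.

Row counts bottom-up:
  S → 5
  γ[y; MAX(b)→d](S) → 4
  σ[y='p'](γ[y; MAX(b)→d](S)) → 1
  π[y](σ[y='p'](γ[y; MAX(b)→d](S))) → 1

== RESULT ==
y
p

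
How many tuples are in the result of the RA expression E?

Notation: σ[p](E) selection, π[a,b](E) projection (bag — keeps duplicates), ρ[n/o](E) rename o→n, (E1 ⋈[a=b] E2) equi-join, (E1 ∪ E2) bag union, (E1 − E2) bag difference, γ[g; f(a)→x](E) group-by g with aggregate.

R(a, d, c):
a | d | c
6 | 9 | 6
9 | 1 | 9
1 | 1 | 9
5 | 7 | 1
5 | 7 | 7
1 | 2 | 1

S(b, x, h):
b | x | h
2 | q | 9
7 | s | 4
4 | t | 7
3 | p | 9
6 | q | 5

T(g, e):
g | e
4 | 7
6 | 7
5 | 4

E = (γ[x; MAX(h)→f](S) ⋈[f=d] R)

Row counts bottom-up:
  S → 5
  γ[x; MAX(h)→f](S) → 4
  R → 6
  (γ[x; MAX(h)→f](S) ⋈[f=d] R) → 4

|E| = 4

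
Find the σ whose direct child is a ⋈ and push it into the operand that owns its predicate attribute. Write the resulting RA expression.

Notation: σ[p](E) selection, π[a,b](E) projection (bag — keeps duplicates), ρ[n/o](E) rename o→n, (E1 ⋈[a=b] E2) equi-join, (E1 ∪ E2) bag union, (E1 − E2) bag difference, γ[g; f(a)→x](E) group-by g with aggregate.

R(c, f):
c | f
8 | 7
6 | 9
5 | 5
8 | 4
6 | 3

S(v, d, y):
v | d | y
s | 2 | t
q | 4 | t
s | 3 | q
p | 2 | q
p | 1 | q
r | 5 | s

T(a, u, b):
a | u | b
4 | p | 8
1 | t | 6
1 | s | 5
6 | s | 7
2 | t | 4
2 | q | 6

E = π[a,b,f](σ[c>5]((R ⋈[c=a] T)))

σ filters on c, owned by the left side.
E' = π[a,b,f]((σ[c>5](R) ⋈[c=a] T))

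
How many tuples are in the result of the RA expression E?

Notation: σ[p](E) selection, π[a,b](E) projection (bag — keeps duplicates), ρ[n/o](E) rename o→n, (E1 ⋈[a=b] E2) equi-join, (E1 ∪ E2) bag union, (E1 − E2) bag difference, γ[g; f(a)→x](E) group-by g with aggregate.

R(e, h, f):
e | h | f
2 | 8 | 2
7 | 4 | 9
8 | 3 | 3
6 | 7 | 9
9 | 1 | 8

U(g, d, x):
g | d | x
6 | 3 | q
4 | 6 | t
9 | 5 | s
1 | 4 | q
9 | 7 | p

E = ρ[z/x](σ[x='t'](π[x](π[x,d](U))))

Subexpression sizes:
  U → 5
  π[x,d](U) → 5
  π[x](π[x,d](U)) → 5
  σ[x='t'](π[x](π[x,d](U))) → 1
  ρ[z/x](σ[x='t'](π[x](π[x,d](U)))) → 1

|E| = 1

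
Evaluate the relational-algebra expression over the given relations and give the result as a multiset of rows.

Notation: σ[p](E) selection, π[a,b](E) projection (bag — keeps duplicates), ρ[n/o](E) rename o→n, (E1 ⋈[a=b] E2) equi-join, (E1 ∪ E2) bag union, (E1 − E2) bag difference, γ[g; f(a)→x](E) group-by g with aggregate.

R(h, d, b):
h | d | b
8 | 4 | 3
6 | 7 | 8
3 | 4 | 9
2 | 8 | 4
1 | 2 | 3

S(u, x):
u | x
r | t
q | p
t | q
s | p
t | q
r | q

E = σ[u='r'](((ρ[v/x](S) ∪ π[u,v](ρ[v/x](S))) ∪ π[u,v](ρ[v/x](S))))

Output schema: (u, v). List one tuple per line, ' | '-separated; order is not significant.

Subexpression sizes:
  S → 6
  ρ[v/x](S) → 6
  S → 6
  ρ[v/x](S) → 6
  π[u,v](ρ[v/x](S)) → 6
  (ρ[v/x](S) ∪ π[u,v](ρ[v/x](S))) → 12
  S → 6
  ρ[v/x](S) → 6
  π[u,v](ρ[v/x](S)) → 6
  ((ρ[v/x](S) ∪ π[u,v](ρ[v/x](S))) ∪ π[u,v](ρ[v/x](S))) → 18
  σ[u='r'](((ρ[v/x](S) ∪ π[u,v](ρ[v/x](S))) ∪ π[u,v](ρ[v/x](S)))) → 6

== RESULT ==
u | v
r | q
r | q
r | q
r | t
r | t
r | t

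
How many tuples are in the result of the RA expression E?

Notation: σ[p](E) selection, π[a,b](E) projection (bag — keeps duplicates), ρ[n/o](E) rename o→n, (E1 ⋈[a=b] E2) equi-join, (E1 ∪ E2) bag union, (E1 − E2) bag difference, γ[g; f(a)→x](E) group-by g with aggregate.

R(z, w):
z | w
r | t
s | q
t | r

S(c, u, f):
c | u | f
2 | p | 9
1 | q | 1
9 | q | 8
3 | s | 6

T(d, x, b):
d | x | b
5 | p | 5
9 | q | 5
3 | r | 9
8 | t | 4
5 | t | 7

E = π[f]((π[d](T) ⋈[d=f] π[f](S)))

Stepwise |·|:
  T → 5
  π[d](T) → 5
  S → 4
  π[f](S) → 4
  (π[d](T) ⋈[d=f] π[f](S)) → 2
  π[f]((π[d](T) ⋈[d=f] π[f](S))) → 2

|E| = 2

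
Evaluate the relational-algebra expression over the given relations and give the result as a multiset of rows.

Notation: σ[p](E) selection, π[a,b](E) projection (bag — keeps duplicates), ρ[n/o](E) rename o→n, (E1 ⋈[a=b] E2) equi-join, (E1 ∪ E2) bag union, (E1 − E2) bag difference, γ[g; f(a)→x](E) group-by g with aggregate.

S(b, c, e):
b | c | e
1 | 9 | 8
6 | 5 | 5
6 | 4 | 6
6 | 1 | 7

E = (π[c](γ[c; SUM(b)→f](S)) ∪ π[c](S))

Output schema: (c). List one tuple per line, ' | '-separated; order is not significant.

Per-node cardinality:
  S → 4
  γ[c; SUM(b)→f](S) → 4
  π[c](γ[c; SUM(b)→f](S)) → 4
  S → 4
  π[c](S) → 4
  (π[c](γ[c; SUM(b)→f](S)) ∪ π[c](S)) → 8

== RESULT ==
c
1
1
4
4
5
5
9
9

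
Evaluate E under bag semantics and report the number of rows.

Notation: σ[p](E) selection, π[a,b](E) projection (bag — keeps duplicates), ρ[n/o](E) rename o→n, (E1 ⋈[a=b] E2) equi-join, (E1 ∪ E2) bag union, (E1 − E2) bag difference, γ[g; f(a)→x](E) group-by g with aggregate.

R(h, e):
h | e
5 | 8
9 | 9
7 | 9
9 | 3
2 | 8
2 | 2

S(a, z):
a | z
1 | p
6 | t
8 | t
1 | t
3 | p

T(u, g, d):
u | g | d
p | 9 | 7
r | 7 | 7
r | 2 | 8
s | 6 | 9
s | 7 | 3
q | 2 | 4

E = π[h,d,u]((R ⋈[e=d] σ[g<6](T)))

Row counts bottom-up:
  R → 6
  T → 6
  σ[g<6](T) → 2
  (R ⋈[e=d] σ[g<6](T)) → 2
  π[h,d,u]((R ⋈[e=d] σ[g<6](T))) → 2

|E| = 2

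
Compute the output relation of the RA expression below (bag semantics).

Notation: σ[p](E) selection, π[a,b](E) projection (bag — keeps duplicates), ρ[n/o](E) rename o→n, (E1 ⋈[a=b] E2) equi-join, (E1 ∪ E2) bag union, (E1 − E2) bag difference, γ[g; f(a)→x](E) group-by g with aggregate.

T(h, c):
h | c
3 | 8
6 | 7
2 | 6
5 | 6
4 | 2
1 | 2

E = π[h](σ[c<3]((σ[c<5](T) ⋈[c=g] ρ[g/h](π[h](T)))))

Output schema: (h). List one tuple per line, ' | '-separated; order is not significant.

Subexpression sizes:
  T → 6
  σ[c<5](T) → 2
  T → 6
  π[h](T) → 6
  ρ[g/h](π[h](T)) → 6
  (σ[c<5](T) ⋈[c=g] ρ[g/h](π[h](T))) → 2
  σ[c<3]((σ[c<5](T) ⋈[c=g] ρ[g/h](π[h](T)))) → 2
  π[h](σ[c<3]((σ[c<5](T) ⋈[c=g] ρ[g/h](π[h](T))))) → 2

== RESULT ==
h
1
4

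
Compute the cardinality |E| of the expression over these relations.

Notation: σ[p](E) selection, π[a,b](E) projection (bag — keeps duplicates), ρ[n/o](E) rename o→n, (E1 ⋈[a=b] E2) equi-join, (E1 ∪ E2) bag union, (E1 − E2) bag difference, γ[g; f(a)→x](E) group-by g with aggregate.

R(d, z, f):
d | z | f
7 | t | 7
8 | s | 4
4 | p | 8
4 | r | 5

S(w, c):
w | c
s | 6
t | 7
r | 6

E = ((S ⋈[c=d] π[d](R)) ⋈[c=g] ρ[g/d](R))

Row counts bottom-up:
  S → 3
  R → 4
  π[d](R) → 4
  (S ⋈[c=d] π[d](R)) → 1
  R → 4
  ρ[g/d](R) → 4
  ((S ⋈[c=d] π[d](R)) ⋈[c=g] ρ[g/d](R)) → 1

|E| = 1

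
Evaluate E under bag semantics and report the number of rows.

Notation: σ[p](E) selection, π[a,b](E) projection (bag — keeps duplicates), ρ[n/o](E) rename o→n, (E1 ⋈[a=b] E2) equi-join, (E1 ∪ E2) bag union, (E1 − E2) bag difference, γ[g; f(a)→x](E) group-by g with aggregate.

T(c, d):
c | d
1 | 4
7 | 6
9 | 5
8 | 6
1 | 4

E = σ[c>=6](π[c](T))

Subexpression sizes:
  T → 5
  π[c](T) → 5
  σ[c>=6](π[c](T)) → 3

|E| = 3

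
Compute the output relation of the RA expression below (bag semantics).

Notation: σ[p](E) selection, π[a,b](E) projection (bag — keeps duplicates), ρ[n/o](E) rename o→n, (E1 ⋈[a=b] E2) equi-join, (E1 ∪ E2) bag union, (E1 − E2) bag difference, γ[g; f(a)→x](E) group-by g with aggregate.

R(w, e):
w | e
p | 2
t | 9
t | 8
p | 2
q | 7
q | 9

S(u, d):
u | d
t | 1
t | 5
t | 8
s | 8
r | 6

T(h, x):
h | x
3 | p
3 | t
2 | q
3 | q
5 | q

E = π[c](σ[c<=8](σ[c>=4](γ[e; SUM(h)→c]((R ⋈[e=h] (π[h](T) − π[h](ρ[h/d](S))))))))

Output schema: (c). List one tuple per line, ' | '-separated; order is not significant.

Row counts bottom-up:
  R → 6
  T → 5
  π[h](T) → 5
  S → 5
  ρ[h/d](S) → 5
  π[h](ρ[h/d](S)) → 5
  (π[h](T) − π[h](ρ[h/d](S))) → 4
  (R ⋈[e=h] (π[h](T) − π[h](ρ[h/d](S)))) → 2
  γ[e; SUM(h)→c]((R ⋈[e=h] (π[h](T) − π[h](ρ[h/d](S))))) → 1
  σ[c>=4](γ[e; SUM(h)→c]((R ⋈[e=h] (π[h](T) − π[h](ρ[h/d](S)))))) → 1
  σ[c<=8](σ[c>=4](γ[e; SUM(h)→c]((R ⋈[e=h] (π[h](T) − π[h](ρ[h/d](S))))))) → 1
  π[c](σ[c<=8](σ[c>=4](γ[e; SUM(h)→c]((R ⋈[e=h] (π[h](T) − π[h](ρ[h/d](S)))))))) → 1

== RESULT ==
c
4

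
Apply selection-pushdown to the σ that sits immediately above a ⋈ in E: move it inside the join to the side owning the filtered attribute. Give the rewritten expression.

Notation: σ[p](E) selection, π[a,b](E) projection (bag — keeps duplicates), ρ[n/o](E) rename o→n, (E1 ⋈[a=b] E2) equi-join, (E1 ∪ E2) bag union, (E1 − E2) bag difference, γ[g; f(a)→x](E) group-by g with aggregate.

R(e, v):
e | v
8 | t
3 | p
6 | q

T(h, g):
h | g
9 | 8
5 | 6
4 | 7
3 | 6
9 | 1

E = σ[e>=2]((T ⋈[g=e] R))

σ filters on e, owned by the right side.
E' = (T ⋈[g=e] σ[e>=2](R))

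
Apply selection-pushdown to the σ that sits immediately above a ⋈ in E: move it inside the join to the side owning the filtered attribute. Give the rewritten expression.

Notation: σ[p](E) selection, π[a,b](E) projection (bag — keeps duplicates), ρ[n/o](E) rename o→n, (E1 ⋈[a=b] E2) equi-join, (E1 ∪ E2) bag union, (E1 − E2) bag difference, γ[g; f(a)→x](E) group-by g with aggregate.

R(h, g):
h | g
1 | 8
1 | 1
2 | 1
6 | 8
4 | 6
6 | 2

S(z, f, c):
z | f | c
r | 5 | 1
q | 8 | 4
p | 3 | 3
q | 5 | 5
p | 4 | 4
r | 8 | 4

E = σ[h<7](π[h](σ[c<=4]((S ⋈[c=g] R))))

σ filters on c, owned by the left side.
E' = σ[h<7](π[h]((σ[c<=4](S) ⋈[c=g] R)))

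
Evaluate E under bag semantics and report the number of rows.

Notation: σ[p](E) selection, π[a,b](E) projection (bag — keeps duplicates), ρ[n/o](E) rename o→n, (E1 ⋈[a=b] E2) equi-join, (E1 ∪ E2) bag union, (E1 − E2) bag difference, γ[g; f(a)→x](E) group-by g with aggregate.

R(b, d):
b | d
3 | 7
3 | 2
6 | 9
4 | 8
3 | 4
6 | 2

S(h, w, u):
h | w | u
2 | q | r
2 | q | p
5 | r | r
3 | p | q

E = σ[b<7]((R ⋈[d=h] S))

Row counts bottom-up:
  R → 6
  S → 4
  (R ⋈[d=h] S) → 4
  σ[b<7]((R ⋈[d=h] S)) → 4

|E| = 4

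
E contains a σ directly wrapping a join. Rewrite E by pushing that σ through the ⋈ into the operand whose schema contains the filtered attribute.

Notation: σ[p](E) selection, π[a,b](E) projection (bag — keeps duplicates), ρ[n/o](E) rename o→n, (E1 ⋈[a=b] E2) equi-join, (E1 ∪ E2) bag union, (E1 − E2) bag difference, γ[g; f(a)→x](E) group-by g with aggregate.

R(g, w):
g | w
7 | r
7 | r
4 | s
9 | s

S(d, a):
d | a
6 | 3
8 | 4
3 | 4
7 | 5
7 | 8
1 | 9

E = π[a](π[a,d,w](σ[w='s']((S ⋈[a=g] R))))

σ filters on w, owned by the right side.
E' = π[a](π[a,d,w]((S ⋈[a=g] σ[w='s'](R))))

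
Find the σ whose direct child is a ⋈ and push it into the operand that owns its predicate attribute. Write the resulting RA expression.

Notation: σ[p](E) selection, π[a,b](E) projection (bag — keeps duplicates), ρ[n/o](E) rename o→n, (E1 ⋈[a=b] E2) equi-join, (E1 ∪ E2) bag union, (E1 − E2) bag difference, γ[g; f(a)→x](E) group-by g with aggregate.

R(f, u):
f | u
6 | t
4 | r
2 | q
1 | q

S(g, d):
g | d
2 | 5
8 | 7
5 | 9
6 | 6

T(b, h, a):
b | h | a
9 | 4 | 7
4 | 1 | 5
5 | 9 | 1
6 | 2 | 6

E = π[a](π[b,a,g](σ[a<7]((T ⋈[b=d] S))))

σ filters on a, owned by the left side.
E' = π[a](π[b,a,g]((σ[a<7](T) ⋈[b=d] S)))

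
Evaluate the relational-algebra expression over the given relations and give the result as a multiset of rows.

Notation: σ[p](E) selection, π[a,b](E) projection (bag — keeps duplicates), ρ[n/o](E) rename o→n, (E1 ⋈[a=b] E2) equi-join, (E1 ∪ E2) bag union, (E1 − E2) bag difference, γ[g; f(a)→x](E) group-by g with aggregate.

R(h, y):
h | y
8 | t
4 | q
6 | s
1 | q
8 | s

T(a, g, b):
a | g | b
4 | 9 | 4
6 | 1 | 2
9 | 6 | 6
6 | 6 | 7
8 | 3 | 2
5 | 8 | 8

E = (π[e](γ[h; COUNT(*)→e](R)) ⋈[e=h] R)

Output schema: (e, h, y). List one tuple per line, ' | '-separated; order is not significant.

Stepwise |·|:
  R → 5
  γ[h; COUNT(*)→e](R) → 4
  π[e](γ[h; COUNT(*)→e](R)) → 4
  R → 5
  (π[e](γ[h; COUNT(*)→e](R)) ⋈[e=h] R) → 3

== RESULT ==
e | h | y
1 | 1 | q
1 | 1 | q
1 | 1 | q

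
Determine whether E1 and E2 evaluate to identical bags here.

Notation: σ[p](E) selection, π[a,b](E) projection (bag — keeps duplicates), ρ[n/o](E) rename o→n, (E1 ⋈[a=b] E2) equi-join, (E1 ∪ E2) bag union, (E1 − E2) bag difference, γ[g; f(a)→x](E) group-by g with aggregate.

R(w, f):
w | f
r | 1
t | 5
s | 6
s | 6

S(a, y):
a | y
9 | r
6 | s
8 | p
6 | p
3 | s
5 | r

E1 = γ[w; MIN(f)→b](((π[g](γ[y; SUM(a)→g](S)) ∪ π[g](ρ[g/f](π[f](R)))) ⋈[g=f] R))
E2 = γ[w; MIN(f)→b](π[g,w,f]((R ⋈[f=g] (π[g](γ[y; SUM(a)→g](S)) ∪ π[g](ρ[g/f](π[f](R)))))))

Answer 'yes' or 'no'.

E1 per-node cardinality:
  S → 6
  γ[y; SUM(a)→g](S) → 3
  π[g](γ[y; SUM(a)→g](S)) → 3
  R → 4
  π[f](R) → 4
  ρ[g/f](π[f](R)) → 4
  π[g](ρ[g/f](π[f](R))) → 4
  (π[g](γ[y; SUM(a)→g](S)) ∪ π[g](ρ[g/f](π[f](R)))) → 7
  R → 4
  ((π[g](γ[y; SUM(a)→g](S)) ∪ π[g](ρ[g/f](π[f](R)))) ⋈[g=f] R) → 6
  γ[w; MIN(f)→b](((π[g](γ[y; SUM(a)→g](S)) ∪ π[g](ρ[g/f](π[f](R)))) ⋈[g=f] R)) → 3
E2 per-node cardinality:
  R → 4
  S → 6
  γ[y; SUM(a)→g](S) → 3
  π[g](γ[y; SUM(a)→g](S)) → 3
  R → 4
  π[f](R) → 4
  ρ[g/f](π[f](R)) → 4
  π[g](ρ[g/f](π[f](R))) → 4
  (π[g](γ[y; SUM(a)→g](S)) ∪ π[g](ρ[g/f](π[f](R)))) → 7
  (R ⋈[f=g] (π[g](γ[y; SUM(a)→g](S)) ∪ π[g](ρ[g/f](π[f](R))))) → 6
  π[g,w,f]((R ⋈[f=g] (π[g](γ[y; SUM(a)→g](S)) ∪ π[g](ρ[g/f](π[f](R)))))) → 6
  γ[w; MIN(f)→b](π[g,w,f]((R ⋈[f=g] (π[g](γ[y; SUM(a)→g](S)) ∪ π[g](ρ[g/f](π[f](R))))))) → 3

E1 and E2 produce the same multiset:
w | b
r | 1
s | 6
t | 5

yes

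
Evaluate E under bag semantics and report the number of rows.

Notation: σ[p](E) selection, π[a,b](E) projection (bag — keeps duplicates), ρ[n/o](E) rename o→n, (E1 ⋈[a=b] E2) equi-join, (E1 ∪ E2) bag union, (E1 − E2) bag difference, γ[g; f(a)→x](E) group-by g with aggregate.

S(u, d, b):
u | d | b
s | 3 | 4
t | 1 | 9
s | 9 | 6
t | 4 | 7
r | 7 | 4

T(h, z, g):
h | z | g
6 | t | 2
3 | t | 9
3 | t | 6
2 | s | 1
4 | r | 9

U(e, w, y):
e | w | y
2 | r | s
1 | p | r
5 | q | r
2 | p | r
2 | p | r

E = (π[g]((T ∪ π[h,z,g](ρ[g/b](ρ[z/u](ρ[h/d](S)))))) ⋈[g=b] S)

Per-node cardinality:
  T → 5
  S → 5
  ρ[h/d](S) → 5
  ρ[z/u](ρ[h/d](S)) → 5
  ρ[g/b](ρ[z/u](ρ[h/d](S))) → 5
  π[h,z,g](ρ[g/b](ρ[z/u](ρ[h/d](S)))) → 5
  (T ∪ π[h,z,g](ρ[g/b](ρ[z/u](ρ[h/d](S))))) → 10
  π[g]((T ∪ π[h,z,g](ρ[g/b](ρ[z/u](ρ[h/d](S)))))) → 10
  S → 5
  (π[g]((T ∪ π[h,z,g](ρ[g/b](ρ[z/u](ρ[h/d](S)))))) ⋈[g=b] S) → 10

|E| = 10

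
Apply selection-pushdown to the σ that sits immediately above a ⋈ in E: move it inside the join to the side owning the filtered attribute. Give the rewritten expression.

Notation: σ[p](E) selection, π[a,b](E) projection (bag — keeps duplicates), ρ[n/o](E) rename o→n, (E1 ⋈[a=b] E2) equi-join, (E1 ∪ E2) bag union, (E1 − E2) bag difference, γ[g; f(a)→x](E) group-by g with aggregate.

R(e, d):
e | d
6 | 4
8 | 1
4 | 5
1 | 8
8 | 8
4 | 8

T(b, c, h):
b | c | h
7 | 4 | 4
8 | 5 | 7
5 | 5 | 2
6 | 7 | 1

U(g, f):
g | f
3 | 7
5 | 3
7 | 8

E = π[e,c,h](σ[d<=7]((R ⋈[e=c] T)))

σ filters on d, owned by the left side.
E' = π[e,c,h]((σ[d<=7](R) ⋈[e=c] T))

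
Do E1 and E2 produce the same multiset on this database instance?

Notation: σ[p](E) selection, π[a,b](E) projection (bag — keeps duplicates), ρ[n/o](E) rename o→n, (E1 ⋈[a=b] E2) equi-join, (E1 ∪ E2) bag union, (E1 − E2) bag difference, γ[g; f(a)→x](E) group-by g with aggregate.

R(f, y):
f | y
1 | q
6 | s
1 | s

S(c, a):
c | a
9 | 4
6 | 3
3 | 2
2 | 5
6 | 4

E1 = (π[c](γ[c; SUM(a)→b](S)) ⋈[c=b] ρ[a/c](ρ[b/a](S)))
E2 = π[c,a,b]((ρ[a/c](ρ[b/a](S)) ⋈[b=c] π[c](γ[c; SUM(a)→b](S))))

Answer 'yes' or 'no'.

E1 subexpression sizes:
  S → 5
  γ[c; SUM(a)→b](S) → 4
  π[c](γ[c; SUM(a)→b](S)) → 4
  S → 5
  ρ[b/a](S) → 5
  ρ[a/c](ρ[b/a](S)) → 5
  (π[c](γ[c; SUM(a)→b](S)) ⋈[c=b] ρ[a/c](ρ[b/a](S))) → 2
E2 subexpression sizes:
  S → 5
  ρ[b/a](S) → 5
  ρ[a/c](ρ[b/a](S)) → 5
  S → 5
  γ[c; SUM(a)→b](S) → 4
  π[c](γ[c; SUM(a)→b](S)) → 4
  (ρ[a/c](ρ[b/a](S)) ⋈[b=c] π[c](γ[c; SUM(a)→b](S))) → 2
  π[c,a,b]((ρ[a/c](ρ[b/a](S)) ⋈[b=c] π[c](γ[c; SUM(a)→b](S)))) → 2

E1 and E2 produce the same multiset:
c | a | b
2 | 3 | 2
3 | 6 | 3

yes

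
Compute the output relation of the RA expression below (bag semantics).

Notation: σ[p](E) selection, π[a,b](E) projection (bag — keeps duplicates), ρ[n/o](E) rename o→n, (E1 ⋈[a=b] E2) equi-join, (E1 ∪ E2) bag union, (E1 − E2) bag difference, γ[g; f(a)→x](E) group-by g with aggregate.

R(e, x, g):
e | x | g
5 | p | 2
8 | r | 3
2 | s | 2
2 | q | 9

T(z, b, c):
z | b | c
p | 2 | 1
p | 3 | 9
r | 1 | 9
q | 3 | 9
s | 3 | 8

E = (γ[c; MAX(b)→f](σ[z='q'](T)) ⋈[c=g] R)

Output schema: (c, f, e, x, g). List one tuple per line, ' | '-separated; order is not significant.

Per-node cardinality:
  T → 5
  σ[z='q'](T) → 1
  γ[c; MAX(b)→f](σ[z='q'](T)) → 1
  R → 4
  (γ[c; MAX(b)→f](σ[z='q'](T)) ⋈[c=g] R) → 1

== RESULT ==
c | f | e | x | g
9 | 3 | 2 | q | 9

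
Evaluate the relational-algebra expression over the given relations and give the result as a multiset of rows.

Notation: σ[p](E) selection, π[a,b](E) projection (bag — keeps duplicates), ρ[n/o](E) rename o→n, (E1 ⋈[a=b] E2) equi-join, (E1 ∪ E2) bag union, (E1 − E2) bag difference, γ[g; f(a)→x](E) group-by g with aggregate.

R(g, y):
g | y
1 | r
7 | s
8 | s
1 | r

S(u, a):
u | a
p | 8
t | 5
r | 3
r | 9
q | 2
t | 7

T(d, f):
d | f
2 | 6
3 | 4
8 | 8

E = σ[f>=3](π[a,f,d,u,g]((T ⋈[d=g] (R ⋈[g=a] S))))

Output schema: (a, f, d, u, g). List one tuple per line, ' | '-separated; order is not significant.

Subexpression sizes:
  T → 3
  R → 4
  S → 6
  (R ⋈[g=a] S) → 2
  (T ⋈[d=g] (R ⋈[g=a] S)) → 1
  π[a,f,d,u,g]((T ⋈[d=g] (R ⋈[g=a] S))) → 1
  σ[f>=3](π[a,f,d,u,g]((T ⋈[d=g] (R ⋈[g=a] S)))) → 1

== RESULT ==
a | f | d | u | g
8 | 8 | 8 | p | 8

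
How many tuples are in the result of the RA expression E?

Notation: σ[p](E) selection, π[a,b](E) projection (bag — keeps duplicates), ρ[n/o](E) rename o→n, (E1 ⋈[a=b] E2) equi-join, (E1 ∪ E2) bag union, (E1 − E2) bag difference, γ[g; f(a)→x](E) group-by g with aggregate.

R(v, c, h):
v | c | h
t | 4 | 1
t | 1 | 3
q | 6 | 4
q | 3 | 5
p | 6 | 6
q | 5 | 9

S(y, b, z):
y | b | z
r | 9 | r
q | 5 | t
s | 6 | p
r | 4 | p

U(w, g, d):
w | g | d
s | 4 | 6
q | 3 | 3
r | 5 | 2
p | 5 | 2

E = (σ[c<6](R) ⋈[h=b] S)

Subexpression sizes:
  R → 6
  σ[c<6](R) → 4
  S → 4
  (σ[c<6](R) ⋈[h=b] S) → 2

|E| = 2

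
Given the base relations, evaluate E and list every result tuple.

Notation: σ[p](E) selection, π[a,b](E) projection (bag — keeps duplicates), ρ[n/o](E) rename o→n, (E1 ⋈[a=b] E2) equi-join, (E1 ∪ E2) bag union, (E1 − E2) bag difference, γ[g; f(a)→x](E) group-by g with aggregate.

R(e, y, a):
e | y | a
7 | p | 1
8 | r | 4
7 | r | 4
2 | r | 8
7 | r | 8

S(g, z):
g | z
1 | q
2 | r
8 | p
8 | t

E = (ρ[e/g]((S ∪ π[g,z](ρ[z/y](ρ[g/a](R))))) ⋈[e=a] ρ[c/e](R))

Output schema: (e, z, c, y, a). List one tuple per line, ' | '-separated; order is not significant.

Subexpression sizes:
  S → 4
  R → 5
  ρ[g/a](R) → 5
  ρ[z/y](ρ[g/a](R)) → 5
  π[g,z](ρ[z/y](ρ[g/a](R))) → 5
  (S ∪ π[g,z](ρ[z/y](ρ[g/a](R)))) → 9
  ρ[e/g]((S ∪ π[g,z](ρ[z/y](ρ[g/a](R))))) → 9
  R → 5
  ρ[c/e](R) → 5
  (ρ[e/g]((S ∪ π[g,z](ρ[z/y](ρ[g/a](R))))) ⋈[e=a] ρ[c/e](R)) → 14

== RESULT ==
e | z | c | y | a
1 | p | 7 | p | 1
1 | q | 7 | p | 1
4 | r | 7 | r | 4
4 | r | 7 | r | 4
4 | r | 8 | r | 4
4 | r | 8 | r | 4
8 | p | 2 | r | 8
8 | p | 7 | r | 8
8 | r | 2 | r | 8
8 | r | 2 | r | 8
8 | r | 7 | r | 8
8 | r | 7 | r | 8
8 | t | 2 | r | 8
8 | t | 7 | r | 8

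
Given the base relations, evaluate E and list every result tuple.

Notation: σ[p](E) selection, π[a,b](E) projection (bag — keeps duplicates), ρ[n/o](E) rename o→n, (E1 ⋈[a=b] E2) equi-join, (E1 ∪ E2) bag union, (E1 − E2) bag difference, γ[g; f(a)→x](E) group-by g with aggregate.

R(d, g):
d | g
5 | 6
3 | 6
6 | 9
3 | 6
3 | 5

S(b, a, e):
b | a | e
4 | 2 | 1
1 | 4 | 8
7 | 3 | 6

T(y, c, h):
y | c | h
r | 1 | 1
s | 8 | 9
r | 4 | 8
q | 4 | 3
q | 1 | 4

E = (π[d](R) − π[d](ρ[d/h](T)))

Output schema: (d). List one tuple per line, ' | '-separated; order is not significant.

Per-node cardinality:
  R → 5
  π[d](R) → 5
  T → 5
  ρ[d/h](T) → 5
  π[d](ρ[d/h](T)) → 5
  (π[d](R) − π[d](ρ[d/h](T))) → 4

== RESULT ==
d
3
3
5
6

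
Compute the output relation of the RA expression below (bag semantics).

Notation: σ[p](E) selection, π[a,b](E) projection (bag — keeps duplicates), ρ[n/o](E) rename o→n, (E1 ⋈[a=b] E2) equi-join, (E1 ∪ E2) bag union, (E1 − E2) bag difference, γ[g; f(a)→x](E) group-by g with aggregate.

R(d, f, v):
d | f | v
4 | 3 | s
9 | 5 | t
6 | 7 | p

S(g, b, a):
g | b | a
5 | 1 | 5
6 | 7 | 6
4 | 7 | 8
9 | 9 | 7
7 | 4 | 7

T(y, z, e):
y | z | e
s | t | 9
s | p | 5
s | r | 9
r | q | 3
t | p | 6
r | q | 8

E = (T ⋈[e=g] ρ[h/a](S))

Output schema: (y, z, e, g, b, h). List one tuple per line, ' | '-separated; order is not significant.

Row counts bottom-up:
  T → 6
  S → 5
  ρ[h/a](S) → 5
  (T ⋈[e=g] ρ[h/a](S)) → 4

== RESULT ==
y | z | e | g | b | h
s | p | 5 | 5 | 1 | 5
s | r | 9 | 9 | 9 | 7
s | t | 9 | 9 | 9 | 7
t | p | 6 | 6 | 7 | 6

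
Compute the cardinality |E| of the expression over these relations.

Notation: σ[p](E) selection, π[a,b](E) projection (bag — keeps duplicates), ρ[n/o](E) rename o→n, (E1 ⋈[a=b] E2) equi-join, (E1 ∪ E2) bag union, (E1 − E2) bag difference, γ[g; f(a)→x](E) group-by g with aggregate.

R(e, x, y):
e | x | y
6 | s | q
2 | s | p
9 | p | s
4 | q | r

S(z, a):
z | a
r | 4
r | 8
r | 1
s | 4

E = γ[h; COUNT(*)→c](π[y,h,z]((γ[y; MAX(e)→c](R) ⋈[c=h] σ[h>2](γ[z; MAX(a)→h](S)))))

Per-node cardinality:
  R → 4
  γ[y; MAX(e)→c](R) → 4
  S → 4
  γ[z; MAX(a)→h](S) → 2
  σ[h>2](γ[z; MAX(a)→h](S)) → 2
  (γ[y; MAX(e)→c](R) ⋈[c=h] σ[h>2](γ[z; MAX(a)→h](S))) → 1
  π[y,h,z]((γ[y; MAX(e)→c](R) ⋈[c=h] σ[h>2](γ[z; MAX(a)→h](S)))) → 1
  γ[h; COUNT(*)→c](π[y,h,z]((γ[y; MAX(e)→c](R) ⋈[c=h] σ[h>2](γ[z; MAX(a)→h](S))))) → 1

|E| = 1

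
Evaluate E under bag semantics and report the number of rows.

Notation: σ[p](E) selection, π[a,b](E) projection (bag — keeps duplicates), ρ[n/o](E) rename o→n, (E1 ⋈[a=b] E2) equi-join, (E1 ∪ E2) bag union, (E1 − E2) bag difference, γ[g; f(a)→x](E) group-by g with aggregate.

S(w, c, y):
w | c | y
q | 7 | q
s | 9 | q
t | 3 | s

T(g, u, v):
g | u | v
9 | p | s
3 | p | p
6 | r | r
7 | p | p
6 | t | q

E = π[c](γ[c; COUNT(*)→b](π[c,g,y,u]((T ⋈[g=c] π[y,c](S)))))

Row counts bottom-up:
  T → 5
  S → 3
  π[y,c](S) → 3
  (T ⋈[g=c] π[y,c](S)) → 3
  π[c,g,y,u]((T ⋈[g=c] π[y,c](S))) → 3
  γ[c; COUNT(*)→b](π[c,g,y,u]((T ⋈[g=c] π[y,c](S)))) → 3
  π[c](γ[c; COUNT(*)→b](π[c,g,y,u]((T ⋈[g=c] π[y,c](S))))) → 3

|E| = 3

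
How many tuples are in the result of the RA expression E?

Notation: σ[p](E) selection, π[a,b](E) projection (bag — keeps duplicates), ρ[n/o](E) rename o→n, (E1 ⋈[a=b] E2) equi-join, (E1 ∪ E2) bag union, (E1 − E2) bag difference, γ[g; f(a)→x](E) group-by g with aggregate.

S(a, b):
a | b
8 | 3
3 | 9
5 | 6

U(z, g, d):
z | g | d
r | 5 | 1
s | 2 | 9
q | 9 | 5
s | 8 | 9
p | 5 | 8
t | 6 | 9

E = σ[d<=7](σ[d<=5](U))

Row counts bottom-up:
  U → 6
  σ[d<=5](U) → 2
  σ[d<=7](σ[d<=5](U)) → 2

|E| = 2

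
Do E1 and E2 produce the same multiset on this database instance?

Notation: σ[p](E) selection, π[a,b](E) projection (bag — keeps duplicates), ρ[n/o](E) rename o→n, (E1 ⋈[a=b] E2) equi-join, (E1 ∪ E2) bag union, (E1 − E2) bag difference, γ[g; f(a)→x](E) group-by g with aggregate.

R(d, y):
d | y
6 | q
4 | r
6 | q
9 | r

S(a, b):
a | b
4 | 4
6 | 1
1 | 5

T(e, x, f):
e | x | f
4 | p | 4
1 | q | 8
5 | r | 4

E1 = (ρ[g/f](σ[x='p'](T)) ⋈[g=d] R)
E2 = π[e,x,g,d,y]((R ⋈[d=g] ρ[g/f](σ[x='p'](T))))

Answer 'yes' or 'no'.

E1 subexpression sizes:
  T → 3
  σ[x='p'](T) → 1
  ρ[g/f](σ[x='p'](T)) → 1
  R → 4
  (ρ[g/f](σ[x='p'](T)) ⋈[g=d] R) → 1
E2 subexpression sizes:
  R → 4
  T → 3
  σ[x='p'](T) → 1
  ρ[g/f](σ[x='p'](T)) → 1
  (R ⋈[d=g] ρ[g/f](σ[x='p'](T))) → 1
  π[e,x,g,d,y]((R ⋈[d=g] ρ[g/f](σ[x='p'](T)))) → 1

E1 and E2 produce the same multiset:
e | x | g | d | y
4 | p | 4 | 4 | r

yes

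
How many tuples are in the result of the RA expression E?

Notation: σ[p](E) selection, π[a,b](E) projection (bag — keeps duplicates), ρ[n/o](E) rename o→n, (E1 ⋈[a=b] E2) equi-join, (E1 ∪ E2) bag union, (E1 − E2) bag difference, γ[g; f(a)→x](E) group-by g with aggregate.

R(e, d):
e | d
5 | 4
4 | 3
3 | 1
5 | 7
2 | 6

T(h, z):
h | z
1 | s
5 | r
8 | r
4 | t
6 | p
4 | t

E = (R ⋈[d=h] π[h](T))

Subexpression sizes:
  R → 5
  T → 6
  π[h](T) → 6
  (R ⋈[d=h] π[h](T)) → 4

|E| = 4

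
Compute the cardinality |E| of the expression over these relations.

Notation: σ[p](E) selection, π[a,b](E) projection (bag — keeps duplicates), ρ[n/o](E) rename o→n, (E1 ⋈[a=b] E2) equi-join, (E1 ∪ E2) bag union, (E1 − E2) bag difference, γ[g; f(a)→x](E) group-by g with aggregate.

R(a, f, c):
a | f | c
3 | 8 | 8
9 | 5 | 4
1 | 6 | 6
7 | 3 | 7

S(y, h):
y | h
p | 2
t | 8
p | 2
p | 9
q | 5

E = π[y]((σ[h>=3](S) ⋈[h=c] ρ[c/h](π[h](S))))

Subexpression sizes:
  S → 5
  σ[h>=3](S) → 3
  S → 5
  π[h](S) → 5
  ρ[c/h](π[h](S)) → 5
  (σ[h>=3](S) ⋈[h=c] ρ[c/h](π[h](S))) → 3
  π[y]((σ[h>=3](S) ⋈[h=c] ρ[c/h](π[h](S)))) → 3

|E| = 3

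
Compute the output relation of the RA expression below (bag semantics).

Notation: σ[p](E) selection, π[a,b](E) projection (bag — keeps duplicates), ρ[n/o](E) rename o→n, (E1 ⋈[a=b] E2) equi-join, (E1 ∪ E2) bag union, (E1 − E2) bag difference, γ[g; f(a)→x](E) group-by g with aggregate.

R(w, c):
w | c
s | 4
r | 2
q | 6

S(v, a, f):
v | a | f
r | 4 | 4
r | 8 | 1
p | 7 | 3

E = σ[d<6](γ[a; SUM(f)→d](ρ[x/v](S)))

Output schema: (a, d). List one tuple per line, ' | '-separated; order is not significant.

Stepwise |·|:
  S → 3
  ρ[x/v](S) → 3
  γ[a; SUM(f)→d](ρ[x/v](S)) → 3
  σ[d<6](γ[a; SUM(f)→d](ρ[x/v](S))) → 3

== RESULT ==
a | d
4 | 4
7 | 3
8 | 1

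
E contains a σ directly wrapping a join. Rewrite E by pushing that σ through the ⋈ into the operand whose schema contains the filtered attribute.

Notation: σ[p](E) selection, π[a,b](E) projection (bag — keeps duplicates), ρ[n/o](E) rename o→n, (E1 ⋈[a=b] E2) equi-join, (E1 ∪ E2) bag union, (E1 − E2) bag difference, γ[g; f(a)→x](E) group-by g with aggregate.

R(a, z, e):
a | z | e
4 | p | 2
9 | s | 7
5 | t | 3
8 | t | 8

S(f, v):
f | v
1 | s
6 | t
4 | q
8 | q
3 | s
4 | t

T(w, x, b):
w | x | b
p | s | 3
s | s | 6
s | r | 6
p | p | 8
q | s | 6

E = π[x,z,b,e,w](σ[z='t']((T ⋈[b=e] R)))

σ filters on z, owned by the right side.
E' = π[x,z,b,e,w]((T ⋈[b=e] σ[z='t'](R)))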